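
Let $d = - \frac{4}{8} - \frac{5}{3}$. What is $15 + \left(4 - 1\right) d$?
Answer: $\frac{17}{2} \approx 8.5$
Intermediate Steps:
$d = - \frac{13}{6}$ ($d = \left(-4\right) \frac{1}{8} - \frac{5}{3} = - \frac{1}{2} - \frac{5}{3} = - \frac{13}{6} \approx -2.1667$)
$15 + \left(4 - 1\right) d = 15 + \left(4 - 1\right) \left(- \frac{13}{6}\right) = 15 + 3 \left(- \frac{13}{6}\right) = 15 - \frac{13}{2} = \frac{17}{2}$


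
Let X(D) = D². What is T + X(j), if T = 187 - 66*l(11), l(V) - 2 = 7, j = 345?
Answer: 118618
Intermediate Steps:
l(V) = 9 (l(V) = 2 + 7 = 9)
T = -407 (T = 187 - 66*9 = 187 - 594 = -407)
T + X(j) = -407 + 345² = -407 + 119025 = 118618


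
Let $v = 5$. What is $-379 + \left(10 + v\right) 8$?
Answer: $-259$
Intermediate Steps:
$-379 + \left(10 + v\right) 8 = -379 + \left(10 + 5\right) 8 = -379 + 15 \cdot 8 = -379 + 120 = -259$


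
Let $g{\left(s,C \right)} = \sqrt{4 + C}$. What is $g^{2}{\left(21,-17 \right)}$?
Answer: $-13$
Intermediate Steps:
$g^{2}{\left(21,-17 \right)} = \left(\sqrt{4 - 17}\right)^{2} = \left(\sqrt{-13}\right)^{2} = \left(i \sqrt{13}\right)^{2} = -13$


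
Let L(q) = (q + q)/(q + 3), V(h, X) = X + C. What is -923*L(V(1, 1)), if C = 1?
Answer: -3692/5 ≈ -738.40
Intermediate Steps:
V(h, X) = 1 + X (V(h, X) = X + 1 = 1 + X)
L(q) = 2*q/(3 + q) (L(q) = (2*q)/(3 + q) = 2*q/(3 + q))
-923*L(V(1, 1)) = -1846*(1 + 1)/(3 + (1 + 1)) = -1846*2/(3 + 2) = -1846*2/5 = -923*4/5 = -3692/5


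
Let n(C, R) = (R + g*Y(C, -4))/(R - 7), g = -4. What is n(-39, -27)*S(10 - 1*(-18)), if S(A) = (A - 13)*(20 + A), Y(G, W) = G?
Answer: -46440/17 ≈ -2731.8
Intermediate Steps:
S(A) = (-13 + A)*(20 + A)
n(C, R) = (R - 4*C)/(-7 + R) (n(C, R) = (R - 4*C)/(R - 7) = (R - 4*C)/(-7 + R))
n(-39, -27)*S(10 - 1*(-18)) = ((-27 - 4*(-39))/(-7 - 27))*(-260 + (10 - 1*(-18))**2 + 7*(10 - 1*(-18))) = ((-27 + 156)/(-34))*(-260 + (10 + 18)**2 + 7*(10 + 18)) = (-1/34*129)*(-260 + 28**2 + 7*28) = -129*(-260 + 784 + 196)/34 = -129/34*720 = -46440/17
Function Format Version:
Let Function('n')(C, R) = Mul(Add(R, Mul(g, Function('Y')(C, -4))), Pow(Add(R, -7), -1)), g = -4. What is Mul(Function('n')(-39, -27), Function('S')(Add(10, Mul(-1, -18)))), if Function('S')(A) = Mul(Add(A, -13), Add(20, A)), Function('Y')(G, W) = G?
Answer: Rational(-46440, 17) ≈ -2731.8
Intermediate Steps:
Function('S')(A) = Mul(Add(-13, A), Add(20, A))
Function('n')(C, R) = Mul(Pow(Add(-7, R), -1), Add(R, Mul(-4, C))) (Function('n')(C, R) = Mul(Add(R, Mul(-4, C)), Pow(Add(R, -7), -1)) = Mul(Add(R, Mul(-4, C)), Pow(Add(-7, R), -1)) = Mul(Pow(Add(-7, R), -1), Add(R, Mul(-4, C))))
Mul(Function('n')(-39, -27), Function('S')(Add(10, Mul(-1, -18)))) = Mul(Mul(Pow(Add(-7, -27), -1), Add(-27, Mul(-4, -39))), Add(-260, Pow(Add(10, Mul(-1, -18)), 2), Mul(7, Add(10, Mul(-1, -18))))) = Mul(Mul(Pow(-34, -1), Add(-27, 156)), Add(-260, Pow(Add(10, 18), 2), Mul(7, Add(10, 18)))) = Mul(Mul(Rational(-1, 34), 129), Add(-260, Pow(28, 2), Mul(7, 28))) = Mul(Rational(-129, 34), Add(-260, 784, 196)) = Mul(Rational(-129, 34), 720) = Rational(-46440, 17)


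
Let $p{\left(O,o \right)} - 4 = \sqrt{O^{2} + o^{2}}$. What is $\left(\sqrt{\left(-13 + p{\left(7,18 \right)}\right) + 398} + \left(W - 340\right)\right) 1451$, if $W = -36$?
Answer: $-545576 + 1451 \sqrt{389 + \sqrt{373}} \approx -5.1626 \cdot 10^{5}$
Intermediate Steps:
$p{\left(O,o \right)} = 4 + \sqrt{O^{2} + o^{2}}$
$\left(\sqrt{\left(-13 + p{\left(7,18 \right)}\right) + 398} + \left(W - 340\right)\right) 1451 = \left(\sqrt{\left(-13 + \left(4 + \sqrt{7^{2} + 18^{2}}\right)\right) + 398} - 376\right) 1451 = \left(\sqrt{\left(-13 + \left(4 + \sqrt{49 + 324}\right)\right) + 398} - 376\right) 1451 = \left(\sqrt{\left(-13 + \left(4 + \sqrt{373}\right)\right) + 398} - 376\right) 1451 = \left(\sqrt{\left(-9 + \sqrt{373}\right) + 398} - 376\right) 1451 = \left(\sqrt{389 + \sqrt{373}} - 376\right) 1451 = \left(-376 + \sqrt{389 + \sqrt{373}}\right) 1451 = -545576 + 1451 \sqrt{389 + \sqrt{373}}$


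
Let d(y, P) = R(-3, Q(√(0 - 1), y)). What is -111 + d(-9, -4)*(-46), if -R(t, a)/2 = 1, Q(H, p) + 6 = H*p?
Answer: -19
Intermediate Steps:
Q(H, p) = -6 + H*p
R(t, a) = -2 (R(t, a) = -2*1 = -2)
d(y, P) = -2
-111 + d(-9, -4)*(-46) = -111 - 2*(-46) = -111 + 92 = -19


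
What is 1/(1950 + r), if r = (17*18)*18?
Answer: 1/7458 ≈ 0.00013408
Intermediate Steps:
r = 5508 (r = 306*18 = 5508)
1/(1950 + r) = 1/(1950 + 5508) = 1/7458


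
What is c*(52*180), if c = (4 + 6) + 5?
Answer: 140400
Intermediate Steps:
c = 15 (c = 10 + 5 = 15)
c*(52*180) = 15*(52*180) = 15*9360 = 140400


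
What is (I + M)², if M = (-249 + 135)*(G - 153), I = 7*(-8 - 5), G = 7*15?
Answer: 28955161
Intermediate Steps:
G = 105
I = -91 (I = 7*(-13) = -91)
M = 5472 (M = (-249 + 135)*(105 - 153) = -114*(-48) = 5472)
(I + M)² = (-91 + 5472)² = 5381² = 28955161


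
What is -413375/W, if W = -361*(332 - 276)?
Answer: 413375/20216 ≈ 20.448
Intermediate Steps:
W = -20216 (W = -361*56 = -20216)
-413375/W = -413375/(-20216) = -413375*(-1/20216) = 413375/20216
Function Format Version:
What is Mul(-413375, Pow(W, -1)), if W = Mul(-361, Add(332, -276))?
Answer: Rational(413375, 20216) ≈ 20.448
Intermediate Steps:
W = -20216 (W = Mul(-361, 56) = -20216)
Mul(-413375, Pow(W, -1)) = Mul(-413375, Pow(-20216, -1)) = Mul(-413375, Rational(-1, 20216)) = Rational(413375, 20216)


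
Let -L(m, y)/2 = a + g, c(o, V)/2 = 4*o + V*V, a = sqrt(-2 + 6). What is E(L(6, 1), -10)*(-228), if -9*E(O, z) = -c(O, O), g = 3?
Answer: -3040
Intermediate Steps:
a = 2 (a = sqrt(4) = 2)
c(o, V) = 2*V**2 + 8*o (c(o, V) = 2*(4*o + V*V) = 2*(4*o + V**2) = 2*(V**2 + 4*o) = 2*V**2 + 8*o)
L(m, y) = -10 (L(m, y) = -2*(2 + 3) = -2*5 = -10)
E(O, z) = 2*O**2/9 + 8*O/9 (E(O, z) = -(-1)*(2*O**2 + 8*O)/9 = -(-8*O - 2*O**2)/9 = 2*O**2/9 + 8*O/9)
E(L(6, 1), -10)*(-228) = ((2/9)*(-10)*(4 - 10))*(-228) = ((2/9)*(-10)*(-6))*(-228) = (40/3)*(-228) = -3040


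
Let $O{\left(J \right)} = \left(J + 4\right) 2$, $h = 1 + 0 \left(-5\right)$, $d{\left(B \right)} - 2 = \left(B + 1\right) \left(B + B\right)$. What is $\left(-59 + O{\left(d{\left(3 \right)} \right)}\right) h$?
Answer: $1$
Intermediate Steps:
$d{\left(B \right)} = 2 + 2 B \left(1 + B\right)$ ($d{\left(B \right)} = 2 + \left(B + 1\right) \left(B + B\right) = 2 + \left(1 + B\right) 2 B = 2 + 2 B \left(1 + B\right)$)
$h = 1$ ($h = 1 + 0 = 1$)
$O{\left(J \right)} = 8 + 2 J$ ($O{\left(J \right)} = \left(4 + J\right) 2 = 8 + 2 J$)
$\left(-59 + O{\left(d{\left(3 \right)} \right)}\right) h = \left(-59 + \left(8 + 2 \left(2 + 2 \cdot 3 + 2 \cdot 3^{2}\right)\right)\right) 1 = \left(-59 + \left(8 + 2 \left(2 + 6 + 2 \cdot 9\right)\right)\right) 1 = \left(-59 + \left(8 + 2 \left(2 + 6 + 18\right)\right)\right) 1 = \left(-59 + \left(8 + 2 \cdot 26\right)\right) 1 = \left(-59 + \left(8 + 52\right)\right) 1 = \left(-59 + 60\right) 1 = 1 \cdot 1 = 1$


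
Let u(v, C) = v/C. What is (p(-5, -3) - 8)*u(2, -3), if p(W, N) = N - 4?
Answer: 10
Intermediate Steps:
p(W, N) = -4 + N
(p(-5, -3) - 8)*u(2, -3) = ((-4 - 3) - 8)*(2/(-3)) = (-7 - 8)*(2*(-1/3)) = -15*(-2/3) = 10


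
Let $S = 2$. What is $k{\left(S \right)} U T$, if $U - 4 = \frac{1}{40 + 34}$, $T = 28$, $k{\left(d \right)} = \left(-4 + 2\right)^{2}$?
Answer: $\frac{16632}{37} \approx 449.51$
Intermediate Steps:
$k{\left(d \right)} = 4$ ($k{\left(d \right)} = \left(-2\right)^{2} = 4$)
$U = \frac{297}{74}$ ($U = 4 + \frac{1}{40 + 34} = 4 + \frac{1}{74} = \frac{297}{74} \approx 4.0135$)
$k{\left(S \right)} U T = 4 \cdot \frac{297}{74} \cdot 28 = \frac{594}{37} \cdot 28 = \frac{16632}{37}$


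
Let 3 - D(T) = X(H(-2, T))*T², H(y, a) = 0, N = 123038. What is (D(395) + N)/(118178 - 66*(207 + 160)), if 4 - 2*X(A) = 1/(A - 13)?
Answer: -5070259/2442856 ≈ -2.0755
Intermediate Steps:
X(A) = 2 - 1/(2*(-13 + A)) (X(A) = 2 - 1/(2*(A - 13)) = 2 - 1/(2*(-13 + A)))
D(T) = 3 - 53*T²/26 (D(T) = 3 - (-53 + 4*0)/(2*(-13 + 0))*T² = 3 - (½)*(-53 + 0)/(-13)*T² = 3 - (½)*(-1/13)*(-53)*T² = 3 - 53*T²/26)
(D(395) + N)/(118178 - 66*(207 + 160)) = ((3 - 53/26*395²) + 123038)/(118178 - 66*(207 + 160)) = ((3 - 53/26*156025) + 123038)/(118178 - 66*367) = ((3 - 8269325/26) + 123038)/(118178 - 24222) = (-8269247/26 + 123038)/93956 = -5070259/26*1/93956 = -5070259/2442856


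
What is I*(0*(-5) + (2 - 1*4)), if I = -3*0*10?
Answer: 0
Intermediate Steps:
I = 0 (I = 0*10 = 0)
I*(0*(-5) + (2 - 1*4)) = 0*(0*(-5) + (2 - 1*4)) = 0*(0 + (2 - 4)) = 0*(0 - 2) = 0*(-2) = 0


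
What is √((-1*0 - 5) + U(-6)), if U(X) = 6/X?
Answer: I*√6 ≈ 2.4495*I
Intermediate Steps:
√((-1*0 - 5) + U(-6)) = √((-1*0 - 5) + 6/(-6)) = √((0 - 5) + 6*(-⅙)) = √(-5 - 1) = √(-6) = I*√6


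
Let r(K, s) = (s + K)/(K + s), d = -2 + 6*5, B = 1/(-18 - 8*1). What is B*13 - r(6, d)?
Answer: -3/2 ≈ -1.5000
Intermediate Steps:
B = -1/26 (B = 1/(-18 - 8) = 1/(-26) = -1/26 ≈ -0.038462)
d = 28 (d = -2 + 30 = 28)
r(K, s) = 1 (r(K, s) = (K + s)/(K + s) = 1)
B*13 - r(6, d) = -1/26*13 - 1*1 = -½ - 1 = -3/2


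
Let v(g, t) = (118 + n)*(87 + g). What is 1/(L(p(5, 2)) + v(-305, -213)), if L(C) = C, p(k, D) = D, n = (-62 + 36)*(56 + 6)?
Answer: 1/325694 ≈ 3.0704e-6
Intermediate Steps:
n = -1612 (n = -26*62 = -1612)
v(g, t) = -129978 - 1494*g (v(g, t) = (118 - 1612)*(87 + g) = -1494*(87 + g) = -129978 - 1494*g)
1/(L(p(5, 2)) + v(-305, -213)) = 1/(2 + (-129978 - 1494*(-305))) = 1/(2 + (-129978 + 455670)) = 1/(2 + 325692) = 1/325694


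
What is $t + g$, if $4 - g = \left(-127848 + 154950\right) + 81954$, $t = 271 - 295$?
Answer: $-109076$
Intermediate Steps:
$t = -24$ ($t = 271 - 295 = -24$)
$g = -109052$ ($g = 4 - \left(\left(-127848 + 154950\right) + 81954\right) = 4 - \left(27102 + 81954\right) = 4 - 109056 = -109052$)
$t + g = -24 - 109052 = -109076$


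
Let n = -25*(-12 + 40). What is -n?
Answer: 700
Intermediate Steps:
n = -700 (n = -25*28 = -700)
-n = -1*(-700) = 700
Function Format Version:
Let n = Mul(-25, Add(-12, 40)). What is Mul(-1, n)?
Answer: 700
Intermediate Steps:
n = -700 (n = Mul(-25, 28) = -700)
Mul(-1, n) = Mul(-1, -700) = 700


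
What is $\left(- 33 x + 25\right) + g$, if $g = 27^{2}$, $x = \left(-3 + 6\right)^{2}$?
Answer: $457$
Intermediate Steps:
$x = 9$ ($x = 3^{2} = 9$)
$g = 729$
$\left(- 33 x + 25\right) + g = \left(\left(-33\right) 9 + 25\right) + 729 = \left(-297 + 25\right) + 729 = -272 + 729 = 457$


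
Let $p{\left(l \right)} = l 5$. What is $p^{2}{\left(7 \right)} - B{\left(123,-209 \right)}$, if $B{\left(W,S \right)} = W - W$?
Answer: $1225$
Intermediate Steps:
$p{\left(l \right)} = 5 l$
$B{\left(W,S \right)} = 0$
$p^{2}{\left(7 \right)} - B{\left(123,-209 \right)} = \left(5 \cdot 7\right)^{2} - 0 = 35^{2} + 0 = 1225 + 0 = 1225$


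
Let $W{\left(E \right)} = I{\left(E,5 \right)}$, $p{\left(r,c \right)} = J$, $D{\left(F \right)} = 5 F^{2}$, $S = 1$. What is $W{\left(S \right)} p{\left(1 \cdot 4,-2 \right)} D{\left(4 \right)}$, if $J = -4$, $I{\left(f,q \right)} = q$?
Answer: $-1600$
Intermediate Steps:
$p{\left(r,c \right)} = -4$
$W{\left(E \right)} = 5$
$W{\left(S \right)} p{\left(1 \cdot 4,-2 \right)} D{\left(4 \right)} = 5 \left(-4\right) 5 \cdot 4^{2} = - 20 \cdot 5 \cdot 16 = \left(-20\right) 80 = -1600$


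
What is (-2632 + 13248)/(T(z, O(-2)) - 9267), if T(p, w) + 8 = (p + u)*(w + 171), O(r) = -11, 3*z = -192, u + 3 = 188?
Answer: 10616/10085 ≈ 1.0527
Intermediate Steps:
u = 185 (u = -3 + 188 = 185)
z = -64 (z = (1/3)*(-192) = -64)
T(p, w) = -8 + (171 + w)*(185 + p) (T(p, w) = -8 + (p + 185)*(w + 171) = -8 + (185 + p)*(171 + w) = -8 + (171 + w)*(185 + p))
(-2632 + 13248)/(T(z, O(-2)) - 9267) = (-2632 + 13248)/((31627 + 171*(-64) + 185*(-11) - 64*(-11)) - 9267) = 10616/((31627 - 10944 - 2035 + 704) - 9267) = 10616/(19352 - 9267) = 10616/10085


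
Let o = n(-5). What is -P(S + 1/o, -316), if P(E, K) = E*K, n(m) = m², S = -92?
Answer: -726484/25 ≈ -29059.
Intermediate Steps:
o = 25 (o = (-5)² = 25)
-P(S + 1/o, -316) = -(-92 + 1/25)*(-316) = -(-2299)*(-316)/25 = -1*726484/25 = -726484/25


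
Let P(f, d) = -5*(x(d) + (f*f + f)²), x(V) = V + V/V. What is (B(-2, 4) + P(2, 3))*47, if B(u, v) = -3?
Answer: -9541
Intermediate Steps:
x(V) = 1 + V (x(V) = V + 1 = 1 + V)
P(f, d) = -5 - 5*d - 5*(f + f²)² (P(f, d) = -5*((1 + d) + (f*f + f)²) = -5*((1 + d) + (f² + f)²) = -5*((1 + d) + (f + f²)²) = -5*(1 + d + (f + f²)²) = -5 - 5*d - 5*(f + f²)²)
(B(-2, 4) + P(2, 3))*47 = (-3 + (-5 - 5*3 - 5*2²*(1 + 2)²))*47 = (-3 + (-5 - 15 - 5*4*3²))*47 = (-3 + (-5 - 15 - 5*4*9))*47 = (-3 + (-5 - 15 - 180))*47 = (-3 - 200)*47 = -203*47 = -9541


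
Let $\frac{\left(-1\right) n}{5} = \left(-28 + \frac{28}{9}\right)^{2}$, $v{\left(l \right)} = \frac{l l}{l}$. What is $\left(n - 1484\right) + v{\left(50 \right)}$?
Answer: $- \frac{367034}{81} \approx -4531.3$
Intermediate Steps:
$v{\left(l \right)} = l$ ($v{\left(l \right)} = \frac{l^{2}}{l} = l$)
$n = - \frac{250880}{81}$ ($n = - 5 \left(-28 + \frac{28}{9}\right)^{2} = - 5 \left(- \frac{224}{9}\right)^{2} = \left(-5\right) \frac{50176}{81} = - \frac{250880}{81} \approx -3097.3$)
$\left(n - 1484\right) + v{\left(50 \right)} = \left(- \frac{250880}{81} - 1484\right) + 50 = - \frac{371084}{81} + 50 = - \frac{367034}{81}$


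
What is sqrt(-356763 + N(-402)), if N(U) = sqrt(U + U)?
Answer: sqrt(-356763 + 2*I*sqrt(201)) ≈ 0.024 + 597.3*I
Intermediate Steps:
N(U) = sqrt(2)*sqrt(U) (N(U) = sqrt(2*U) = sqrt(2)*sqrt(U))
sqrt(-356763 + N(-402)) = sqrt(-356763 + sqrt(2)*sqrt(-402)) = sqrt(-356763 + sqrt(2)*(I*sqrt(402))) = sqrt(-356763 + 2*I*sqrt(201))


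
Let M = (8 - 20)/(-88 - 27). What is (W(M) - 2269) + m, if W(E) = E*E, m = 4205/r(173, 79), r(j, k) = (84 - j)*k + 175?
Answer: -205786215261/90670600 ≈ -2269.6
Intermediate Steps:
M = 12/115 (M = -12/(-115) = -12*(-1/115) = 12/115 ≈ 0.10435)
r(j, k) = 175 + k*(84 - j) (r(j, k) = k*(84 - j) + 175 = 175 + k*(84 - j))
m = -4205/6856 (m = 4205/(175 + 84*79 - 1*173*79) = 4205/(175 + 6636 - 13667) = 4205/(-6856) = 4205*(-1/6856) = -4205/6856 ≈ -0.61333)
W(E) = E²
(W(M) - 2269) + m = ((12/115)² - 2269) - 4205/6856 = (144/13225 - 2269) - 4205/6856 = -30007381/13225 - 4205/6856 = -205786215261/90670600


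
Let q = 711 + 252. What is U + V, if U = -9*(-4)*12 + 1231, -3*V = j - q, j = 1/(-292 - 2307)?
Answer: 15469249/7797 ≈ 1984.0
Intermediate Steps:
q = 963
j = -1/2599 (j = 1/(-2599) = -1/2599 ≈ -0.00038476)
V = 2502838/7797 (V = -(-1/2599 - 1*963)/3 = -(-1/2599 - 963)/3 = -⅓*(-2502838/2599) = 2502838/7797 ≈ 321.00)
U = 1663 (U = 36*12 + 1231 = 432 + 1231 = 1663)
U + V = 1663 + 2502838/7797 = 15469249/7797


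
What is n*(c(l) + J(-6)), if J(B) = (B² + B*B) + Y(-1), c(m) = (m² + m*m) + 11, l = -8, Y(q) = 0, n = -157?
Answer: -33127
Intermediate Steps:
c(m) = 11 + 2*m² (c(m) = (m² + m²) + 11 = 2*m² + 11 = 11 + 2*m²)
J(B) = 2*B² (J(B) = (B² + B*B) + 0 = (B² + B²) + 0 = 2*B² + 0 = 2*B²)
n*(c(l) + J(-6)) = -157*((11 + 2*(-8)²) + 2*(-6)²) = -157*((11 + 2*64) + 2*36) = -157*((11 + 128) + 72) = -157*(139 + 72) = -157*211 = -33127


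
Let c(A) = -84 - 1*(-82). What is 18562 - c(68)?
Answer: 18564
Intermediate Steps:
c(A) = -2 (c(A) = -84 + 82 = -2)
18562 - c(68) = 18562 - 1*(-2) = 18562 + 2 = 18564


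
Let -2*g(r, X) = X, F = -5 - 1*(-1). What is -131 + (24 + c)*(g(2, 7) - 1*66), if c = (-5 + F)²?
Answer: -14857/2 ≈ -7428.5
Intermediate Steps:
F = -4 (F = -5 + 1 = -4)
g(r, X) = -X/2
c = 81 (c = (-5 - 4)² = (-9)² = 81)
-131 + (24 + c)*(g(2, 7) - 1*66) = -131 + (24 + 81)*(-½*7 - 1*66) = -131 + 105*(-7/2 - 66) = -131 + 105*(-139/2) = -131 - 14595/2 = -14857/2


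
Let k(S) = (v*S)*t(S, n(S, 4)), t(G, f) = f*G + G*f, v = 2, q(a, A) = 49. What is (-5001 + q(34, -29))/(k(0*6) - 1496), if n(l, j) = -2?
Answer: 619/187 ≈ 3.3102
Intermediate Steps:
t(G, f) = 2*G*f (t(G, f) = G*f + G*f = 2*G*f)
k(S) = -8*S**2 (k(S) = (2*S)*(2*S*(-2)) = (2*S)*(-4*S) = -8*S**2)
(-5001 + q(34, -29))/(k(0*6) - 1496) = (-5001 + 49)/(-8*(0*6)**2 - 1496) = -4952/(-8*0**2 - 1496) = -4952/(-8*0 - 1496) = -4952/(0 - 1496) = -4952/(-1496) = -4952*(-1/1496) = 619/187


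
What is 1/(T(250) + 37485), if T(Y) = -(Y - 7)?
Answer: 1/37242 ≈ 2.6851e-5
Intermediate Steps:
T(Y) = 7 - Y (T(Y) = -(-7 + Y) = 7 - Y)
1/(T(250) + 37485) = 1/((7 - 1*250) + 37485) = 1/((7 - 250) + 37485) = 1/(-243 + 37485) = 1/37242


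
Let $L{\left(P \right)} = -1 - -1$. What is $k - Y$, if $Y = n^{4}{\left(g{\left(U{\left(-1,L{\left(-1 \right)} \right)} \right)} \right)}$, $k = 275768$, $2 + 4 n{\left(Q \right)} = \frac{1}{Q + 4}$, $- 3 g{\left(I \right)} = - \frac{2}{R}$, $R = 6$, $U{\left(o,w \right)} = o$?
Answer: $\frac{132309391595263}{479785216} \approx 2.7577 \cdot 10^{5}$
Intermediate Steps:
$L{\left(P \right)} = 0$ ($L{\left(P \right)} = -1 + 1 = 0$)
$g{\left(I \right)} = \frac{1}{9}$ ($g{\left(I \right)} = - \frac{\left(-2\right) \frac{1}{6}}{3} = \left(- \frac{1}{3}\right) \left(- \frac{1}{3}\right) = \frac{1}{9}$)
$n{\left(Q \right)} = - \frac{1}{2} + \frac{1}{4 \left(4 + Q\right)}$ ($n{\left(Q \right)} = - \frac{1}{2} + \frac{1}{4 \left(Q + 4\right)} = - \frac{1}{2} + \frac{1}{4 \left(4 + Q\right)}$)
$Y = \frac{17850625}{479785216}$ ($Y = \left(\frac{-7 - \frac{2}{9}}{4 \left(4 + \frac{1}{9}\right)}\right)^{4} = \left(\frac{-7 - \frac{2}{9}}{4 \cdot \frac{37}{9}}\right)^{4} = \left(\frac{1}{4} \cdot \frac{9}{37} \left(- \frac{65}{9}\right)\right)^{4} = \left(- \frac{65}{148}\right)^{4} = \frac{17850625}{479785216} \approx 0.037205$)
$k - Y = 275768 - \frac{17850625}{479785216} = \frac{132309391595263}{479785216}$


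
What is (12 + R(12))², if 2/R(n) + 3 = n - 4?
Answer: 3844/25 ≈ 153.76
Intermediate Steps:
R(n) = 2/(-7 + n) (R(n) = 2/(-3 + (n - 4)) = 2/(-3 + (-4 + n)) = 2/(-7 + n))
(12 + R(12))² = (12 + 2/(-7 + 12))² = (12 + 2/5)² = (12 + 2*(⅕))² = (12 + ⅖)² = (62/5)² = 3844/25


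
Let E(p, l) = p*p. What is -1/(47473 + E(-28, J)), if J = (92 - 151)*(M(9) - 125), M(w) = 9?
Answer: -1/48257 ≈ -2.0722e-5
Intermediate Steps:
J = 6844 (J = (92 - 151)*(9 - 125) = -59*(-116) = 6844)
E(p, l) = p²
-1/(47473 + E(-28, J)) = -1/(47473 + (-28)²) = -1/(47473 + 784) = -1/48257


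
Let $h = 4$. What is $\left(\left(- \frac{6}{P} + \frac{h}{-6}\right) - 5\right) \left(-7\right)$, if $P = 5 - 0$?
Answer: $\frac{721}{15} \approx 48.067$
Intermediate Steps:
$P = 5$ ($P = 5 + 0 = 5$)
$\left(\left(- \frac{6}{P} + \frac{h}{-6}\right) - 5\right) \left(-7\right) = \left(\left(- \frac{6}{5} + \frac{4}{-6}\right) - 5\right) \left(-7\right) = \left(\left(\left(-6\right) \frac{1}{5} + 4 \left(- \frac{1}{6}\right)\right) - 5\right) \left(-7\right) = \left(\left(- \frac{6}{5} - \frac{2}{3}\right) - 5\right) \left(-7\right) = \left(- \frac{28}{15} - 5\right) \left(-7\right) = \left(- \frac{103}{15}\right) \left(-7\right) = \frac{721}{15}$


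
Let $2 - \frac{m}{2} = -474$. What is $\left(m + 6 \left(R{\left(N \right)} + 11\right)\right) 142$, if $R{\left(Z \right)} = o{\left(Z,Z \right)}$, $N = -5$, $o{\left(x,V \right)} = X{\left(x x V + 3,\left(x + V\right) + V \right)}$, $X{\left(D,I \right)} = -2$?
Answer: $142852$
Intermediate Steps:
$m = 952$ ($m = 4 - -948 = 4 + 948 = 952$)
$o{\left(x,V \right)} = -2$
$R{\left(Z \right)} = -2$
$\left(m + 6 \left(R{\left(N \right)} + 11\right)\right) 142 = \left(952 + 6 \left(-2 + 11\right)\right) 142 = \left(952 + 6 \cdot 9\right) 142 = \left(952 + 54\right) 142 = 1006 \cdot 142 = 142852$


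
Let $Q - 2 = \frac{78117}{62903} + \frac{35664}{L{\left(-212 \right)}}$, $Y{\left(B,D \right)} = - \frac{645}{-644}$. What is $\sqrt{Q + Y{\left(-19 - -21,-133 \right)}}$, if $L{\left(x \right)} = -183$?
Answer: $\frac{i \sqrt{291026358775139419887}}{1235540726} \approx 13.807 i$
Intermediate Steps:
$Y{\left(B,D \right)} = \frac{645}{644}$ ($Y{\left(B,D \right)} = \left(-645\right) \left(- \frac{1}{644}\right) = \frac{645}{644}$)
$Q = - \frac{735351561}{3837083}$ ($Q = 2 + \left(\frac{78117}{62903} + \frac{35664}{-183}\right) = 2 + \left(78117 \cdot \frac{1}{62903} + 35664 \left(- \frac{1}{183}\right)\right) = 2 + \left(\frac{78117}{62903} - \frac{11888}{61}\right) = 2 - \frac{743025727}{3837083} = - \frac{735351561}{3837083} \approx -191.64$)
$\sqrt{Q + Y{\left(-19 - -21,-133 \right)}} = \sqrt{- \frac{735351561}{3837083} + \frac{645}{644}} = \sqrt{- \frac{471091486749}{2471081452}} = \frac{i \sqrt{291026358775139419887}}{1235540726}$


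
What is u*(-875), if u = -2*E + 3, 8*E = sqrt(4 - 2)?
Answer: -2625 + 875*sqrt(2)/4 ≈ -2315.6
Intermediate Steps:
E = sqrt(2)/8 (E = sqrt(4 - 2)/8 = sqrt(2)/8 ≈ 0.17678)
u = 3 - sqrt(2)/4 (u = -sqrt(2)/4 + 3 = 3 - sqrt(2)/4 ≈ 2.6464)
u*(-875) = (3 - sqrt(2)/4)*(-875) = -2625 + 875*sqrt(2)/4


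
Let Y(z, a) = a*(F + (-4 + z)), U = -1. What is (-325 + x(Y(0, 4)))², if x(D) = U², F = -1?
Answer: 104976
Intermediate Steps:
Y(z, a) = a*(-5 + z) (Y(z, a) = a*(-1 + (-4 + z)) = a*(-5 + z))
x(D) = 1 (x(D) = (-1)² = 1)
(-325 + x(Y(0, 4)))² = (-325 + 1)² = (-324)² = 104976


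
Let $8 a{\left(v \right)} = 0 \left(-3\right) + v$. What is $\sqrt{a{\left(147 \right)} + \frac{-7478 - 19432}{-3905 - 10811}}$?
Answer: $\frac{\sqrt{25889406}}{1132} \approx 4.4948$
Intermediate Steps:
$a{\left(v \right)} = \frac{v}{8}$ ($a{\left(v \right)} = \frac{0 \left(-3\right) + v}{8} = \frac{0 + v}{8} = \frac{v}{8}$)
$\sqrt{a{\left(147 \right)} + \frac{-7478 - 19432}{-3905 - 10811}} = \sqrt{\frac{1}{8} \cdot 147 + \frac{-7478 - 19432}{-3905 - 10811}} = \sqrt{\frac{147}{8} - \frac{26910}{-14716}} = \sqrt{\frac{147}{8} - - \frac{1035}{566}} = \sqrt{\frac{147}{8} + \frac{1035}{566}} = \sqrt{\frac{45741}{2264}} = \frac{\sqrt{25889406}}{1132}$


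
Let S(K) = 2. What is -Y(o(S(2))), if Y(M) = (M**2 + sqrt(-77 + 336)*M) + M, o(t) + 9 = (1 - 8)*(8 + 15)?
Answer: -28730 + 170*sqrt(259) ≈ -25994.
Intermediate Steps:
o(t) = -170 (o(t) = -9 + (1 - 8)*(8 + 15) = -9 - 7*23 = -9 - 161 = -170)
Y(M) = M + M**2 + M*sqrt(259) (Y(M) = (M**2 + sqrt(259)*M) + M = (M**2 + M*sqrt(259)) + M = M + M**2 + M*sqrt(259))
-Y(o(S(2))) = -(-170)*(1 - 170 + sqrt(259)) = -(-170)*(-169 + sqrt(259)) = -(28730 - 170*sqrt(259)) = -28730 + 170*sqrt(259)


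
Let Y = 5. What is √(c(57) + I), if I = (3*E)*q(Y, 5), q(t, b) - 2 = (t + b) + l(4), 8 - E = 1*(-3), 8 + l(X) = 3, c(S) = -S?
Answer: √174 ≈ 13.191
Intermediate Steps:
l(X) = -5 (l(X) = -8 + 3 = -5)
E = 11 (E = 8 - (-3) = 8 - 1*(-3) = 8 + 3 = 11)
q(t, b) = -3 + b + t (q(t, b) = 2 + ((t + b) - 5) = 2 + ((b + t) - 5) = 2 + (-5 + b + t) = -3 + b + t)
I = 231 (I = (3*11)*(-3 + 5 + 5) = 33*7 = 231)
√(c(57) + I) = √(-1*57 + 231) = √(-57 + 231) = √174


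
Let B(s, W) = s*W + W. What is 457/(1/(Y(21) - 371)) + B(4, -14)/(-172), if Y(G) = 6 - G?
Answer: -15170537/86 ≈ -1.7640e+5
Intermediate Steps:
B(s, W) = W + W*s (B(s, W) = W*s + W = W + W*s)
457/(1/(Y(21) - 371)) + B(4, -14)/(-172) = 457/(1/((6 - 1*21) - 371)) - 14*(1 + 4)/(-172) = 457/(1/((6 - 21) - 371)) - 14*5*(-1/172) = 457/(1/(-15 - 371)) - 70*(-1/172) = 457/(1/(-386)) + 35/86 = 457/(-1/386) + 35/86 = 457*(-386) + 35/86 = -176402 + 35/86 = -15170537/86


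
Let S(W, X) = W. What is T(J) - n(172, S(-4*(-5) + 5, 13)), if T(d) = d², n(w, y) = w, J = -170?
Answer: 28728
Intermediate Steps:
T(J) - n(172, S(-4*(-5) + 5, 13)) = (-170)² - 1*172 = 28900 - 172 = 28728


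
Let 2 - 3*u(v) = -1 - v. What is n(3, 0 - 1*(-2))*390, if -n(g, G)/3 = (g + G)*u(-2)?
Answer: -1950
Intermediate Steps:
u(v) = 1 + v/3 (u(v) = 2/3 - (-1 - v)/3 = 2/3 + (1/3 + v/3) = 1 + v/3)
n(g, G) = -G - g (n(g, G) = -3*(g + G)*(1 + (1/3)*(-2)) = -3*(G + g)*(1 - 2/3) = -3*(G + g)/3 = -3*(G/3 + g/3) = -G - g)
n(3, 0 - 1*(-2))*390 = (-(0 - 1*(-2)) - 1*3)*390 = (-(0 + 2) - 3)*390 = (-1*2 - 3)*390 = (-2 - 3)*390 = -5*390 = -1950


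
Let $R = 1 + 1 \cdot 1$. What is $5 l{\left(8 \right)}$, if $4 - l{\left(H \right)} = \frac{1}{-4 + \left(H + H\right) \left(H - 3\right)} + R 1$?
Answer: $\frac{755}{76} \approx 9.9342$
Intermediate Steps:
$R = 2$ ($R = 1 + 1 = 2$)
$l{\left(H \right)} = 2 - \frac{1}{-4 + 2 H \left(-3 + H\right)}$ ($l{\left(H \right)} = 4 - \left(\frac{1}{-4 + \left(H + H\right) \left(H - 3\right)} + 2 \cdot 1\right) = 4 - \left(\frac{1}{-4 + 2 H \left(-3 + H\right)} + 2\right) = 4 - \left(2 + \frac{1}{-4 + 2 H \left(-3 + H\right)}\right) = 2 - \frac{1}{-4 + 2 H \left(-3 + H\right)}$)
$5 l{\left(8 \right)} = 5 \frac{9 - 4 \cdot 8^{2} + 12 \cdot 8}{2 \left(2 - 8^{2} + 3 \cdot 8\right)} = 5 \frac{9 - 256 + 96}{2 \left(2 - 64 + 24\right)} = 5 \cdot \frac{1}{2} \frac{1}{-38} \left(-151\right) = 5 \cdot \frac{1}{2} \left(- \frac{1}{38}\right) \left(-151\right) = 5 \cdot \frac{151}{76} = \frac{755}{76}$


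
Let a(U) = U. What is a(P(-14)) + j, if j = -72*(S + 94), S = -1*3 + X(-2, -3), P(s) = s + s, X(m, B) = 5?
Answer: -6940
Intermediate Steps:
P(s) = 2*s
S = 2 (S = -1*3 + 5 = -3 + 5 = 2)
j = -6912 (j = -72*(2 + 94) = -72*96 = -6912)
a(P(-14)) + j = 2*(-14) - 6912 = -28 - 6912 = -6940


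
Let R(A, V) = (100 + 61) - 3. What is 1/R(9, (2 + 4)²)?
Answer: 1/158 ≈ 0.0063291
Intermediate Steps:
R(A, V) = 158 (R(A, V) = 161 - 3 = 158)
1/R(9, (2 + 4)²) = 1/158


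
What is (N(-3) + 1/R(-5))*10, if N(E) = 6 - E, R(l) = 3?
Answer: 280/3 ≈ 93.333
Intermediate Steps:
(N(-3) + 1/R(-5))*10 = ((6 - 1*(-3)) + 1/3)*10 = ((6 + 3) + 1/3)*10 = (9 + 1/3)*10 = (28/3)*10 = 280/3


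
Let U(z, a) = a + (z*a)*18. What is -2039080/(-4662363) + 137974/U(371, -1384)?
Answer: 9102716165159/21548826354084 ≈ 0.42242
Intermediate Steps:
U(z, a) = a + 18*a*z (U(z, a) = a + (a*z)*18 = a + 18*a*z)
-2039080/(-4662363) + 137974/U(371, -1384) = -2039080/(-4662363) + 137974/((-1384*(1 + 18*371))) = -2039080*(-1/4662363) + 137974/((-1384*(1 + 6678))) = 2039080/4662363 + 137974/((-1384*6679)) = 2039080/4662363 + 137974/(-9243736) = 2039080/4662363 + 137974*(-1/9243736) = 2039080/4662363 - 68987/4621868 = 9102716165159/21548826354084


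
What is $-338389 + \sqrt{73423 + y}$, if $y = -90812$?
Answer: $-338389 + i \sqrt{17389} \approx -3.3839 \cdot 10^{5} + 131.87 i$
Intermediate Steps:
$-338389 + \sqrt{73423 + y} = -338389 + \sqrt{73423 - 90812} = -338389 + \sqrt{-17389} = -338389 + i \sqrt{17389}$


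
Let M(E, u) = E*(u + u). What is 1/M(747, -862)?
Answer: -1/1287828 ≈ -7.7650e-7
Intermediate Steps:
M(E, u) = 2*E*u (M(E, u) = E*(2*u) = 2*E*u)
1/M(747, -862) = 1/(2*747*(-862)) = 1/(-1287828) = -1/1287828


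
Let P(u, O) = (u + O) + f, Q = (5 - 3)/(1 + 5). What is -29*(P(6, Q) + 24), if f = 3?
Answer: -2900/3 ≈ -966.67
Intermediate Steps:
Q = ⅓ (Q = 2/6 = 2*(⅙) = ⅓ ≈ 0.33333)
P(u, O) = 3 + O + u (P(u, O) = (u + O) + 3 = (O + u) + 3 = 3 + O + u)
-29*(P(6, Q) + 24) = -29*((3 + ⅓ + 6) + 24) = -29*(28/3 + 24) = -29*100/3 = -2900/3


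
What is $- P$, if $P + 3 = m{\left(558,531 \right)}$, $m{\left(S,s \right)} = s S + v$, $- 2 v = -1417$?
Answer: $- \frac{594007}{2} \approx -2.97 \cdot 10^{5}$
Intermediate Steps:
$v = \frac{1417}{2}$ ($v = \left(- \frac{1}{2}\right) \left(-1417\right) = \frac{1417}{2} \approx 708.5$)
$m{\left(S,s \right)} = \frac{1417}{2} + S s$ ($m{\left(S,s \right)} = s S + \frac{1417}{2} = S s + \frac{1417}{2} = \frac{1417}{2} + S s$)
$P = \frac{594007}{2}$ ($P = -3 + \left(\frac{1417}{2} + 558 \cdot 531\right) = -3 + \left(\frac{1417}{2} + 296298\right) = -3 + \frac{594013}{2} = \frac{594007}{2} \approx 2.97 \cdot 10^{5}$)
$- P = \left(-1\right) \frac{594007}{2} = - \frac{594007}{2}$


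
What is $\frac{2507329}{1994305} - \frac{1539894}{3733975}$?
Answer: $\frac{1258257099821}{1489337002475} \approx 0.84484$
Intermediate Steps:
$\frac{2507329}{1994305} - \frac{1539894}{3733975} = \frac{1258257099821}{1489337002475}$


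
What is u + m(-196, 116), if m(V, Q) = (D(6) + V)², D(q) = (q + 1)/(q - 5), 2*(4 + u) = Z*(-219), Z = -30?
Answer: 39002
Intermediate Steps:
u = 3281 (u = -4 + (-30*(-219))/2 = -4 + (½)*6570 = -4 + 3285 = 3281)
D(q) = (1 + q)/(-5 + q)
m(V, Q) = (7 + V)² (m(V, Q) = ((1 + 6)/(-5 + 6) + V)² = (7/1 + V)² = (1*7 + V)² = (7 + V)²)
u + m(-196, 116) = 3281 + (7 - 196)² = 3281 + (-189)² = 3281 + 35721 = 39002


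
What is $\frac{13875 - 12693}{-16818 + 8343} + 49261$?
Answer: $\frac{139161931}{2825} \approx 49261.0$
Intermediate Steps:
$\frac{13875 - 12693}{-16818 + 8343} + 49261 = \frac{1182}{-8475} + 49261 = 1182 \left(- \frac{1}{8475}\right) + 49261 = - \frac{394}{2825} + 49261 = \frac{139161931}{2825}$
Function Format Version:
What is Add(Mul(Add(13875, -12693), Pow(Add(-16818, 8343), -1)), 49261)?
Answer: Rational(139161931, 2825) ≈ 49261.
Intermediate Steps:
Add(Mul(Add(13875, -12693), Pow(Add(-16818, 8343), -1)), 49261) = Add(Mul(1182, Pow(-8475, -1)), 49261) = Add(Mul(1182, Rational(-1, 8475)), 49261) = Add(Rational(-394, 2825), 49261) = Rational(139161931, 2825)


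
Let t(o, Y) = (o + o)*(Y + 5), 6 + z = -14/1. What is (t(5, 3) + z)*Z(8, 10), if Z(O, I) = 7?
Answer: 420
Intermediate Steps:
z = -20 (z = -6 - 14/1 = -6 - 14*1 = -6 - 14 = -20)
t(o, Y) = 2*o*(5 + Y) (t(o, Y) = (2*o)*(5 + Y) = 2*o*(5 + Y))
(t(5, 3) + z)*Z(8, 10) = (2*5*(5 + 3) - 20)*7 = (2*5*8 - 20)*7 = (80 - 20)*7 = 60*7 = 420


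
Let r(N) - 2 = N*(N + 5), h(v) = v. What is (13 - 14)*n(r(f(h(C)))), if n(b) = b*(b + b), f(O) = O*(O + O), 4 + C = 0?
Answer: -2813192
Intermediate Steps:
C = -4 (C = -4 + 0 = -4)
f(O) = 2*O² (f(O) = O*(2*O) = 2*O²)
r(N) = 2 + N*(5 + N) (r(N) = 2 + N*(N + 5) = 2 + N*(5 + N))
n(b) = 2*b² (n(b) = b*(2*b) = 2*b²)
(13 - 14)*n(r(f(h(C)))) = (13 - 14)*(2*(2 + (2*(-4)²)² + 5*(2*(-4)²))²) = -2*(2 + (2*16)² + 5*(2*16))² = -2*(2 + 32² + 5*32)² = -2*(2 + 1024 + 160)² = -2*1186² = -2*1406596 = -1*2813192 = -2813192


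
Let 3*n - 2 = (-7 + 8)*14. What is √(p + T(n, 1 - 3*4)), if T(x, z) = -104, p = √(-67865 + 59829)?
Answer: √(-104 + 14*I*√41) ≈ 4.0806 + 10.984*I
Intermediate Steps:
p = 14*I*√41 (p = √(-8036) = 14*I*√41 ≈ 89.644*I)
n = 16/3 (n = ⅔ + ((-7 + 8)*14)/3 = ⅔ + (1*14)/3 = ⅔ + (⅓)*14 = ⅔ + 14/3 = 16/3 ≈ 5.3333)
√(p + T(n, 1 - 3*4)) = √(14*I*√41 - 104) = √(-104 + 14*I*√41)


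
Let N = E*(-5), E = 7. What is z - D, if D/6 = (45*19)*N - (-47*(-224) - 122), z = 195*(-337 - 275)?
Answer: 122646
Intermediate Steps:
N = -35 (N = 7*(-5) = -35)
z = -119340 (z = 195*(-612) = -119340)
D = -241986 (D = 6*((45*19)*(-35) - (-47*(-224) - 122)) = 6*(855*(-35) - (10528 - 122)) = 6*(-29925 - 1*10406) = 6*(-29925 - 10406) = 6*(-40331) = -241986)
z - D = -119340 - 1*(-241986) = -119340 + 241986 = 122646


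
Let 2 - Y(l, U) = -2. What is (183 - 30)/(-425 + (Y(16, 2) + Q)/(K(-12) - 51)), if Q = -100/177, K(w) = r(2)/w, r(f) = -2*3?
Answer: -2735181/7598941 ≈ -0.35994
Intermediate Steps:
r(f) = -6
Y(l, U) = 4 (Y(l, U) = 2 - 1*(-2) = 2 + 2 = 4)
K(w) = -6/w
Q = -100/177 (Q = -100*1/177 = -100/177 ≈ -0.56497)
(183 - 30)/(-425 + (Y(16, 2) + Q)/(K(-12) - 51)) = (183 - 30)/(-425 + (4 - 100/177)/(-6/(-12) - 51)) = 153/(-425 + 608/(177*(-6*(-1/12) - 51))) = 153/(-425 + 608/(177*(1/2 - 51))) = 153/(-425 + 608/(177*(-101/2))) = 153/(-425 + (608/177)*(-2/101)) = 153/(-425 - 1216/17877) = 153/(-7598941/17877) = 153*(-17877/7598941) = -2735181/7598941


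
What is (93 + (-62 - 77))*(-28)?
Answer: 1288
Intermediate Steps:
(93 + (-62 - 77))*(-28) = (93 - 139)*(-28) = -46*(-28) = 1288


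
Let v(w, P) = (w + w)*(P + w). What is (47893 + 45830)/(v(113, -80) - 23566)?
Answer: -93723/16108 ≈ -5.8184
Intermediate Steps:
v(w, P) = 2*w*(P + w) (v(w, P) = (2*w)*(P + w) = 2*w*(P + w))
(47893 + 45830)/(v(113, -80) - 23566) = (47893 + 45830)/(2*113*(-80 + 113) - 23566) = 93723/(2*113*33 - 23566) = 93723/(7458 - 23566) = 93723/(-16108) = 93723*(-1/16108) = -93723/16108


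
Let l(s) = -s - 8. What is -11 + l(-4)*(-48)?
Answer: 181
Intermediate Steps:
l(s) = -8 - s
-11 + l(-4)*(-48) = -11 + (-8 - 1*(-4))*(-48) = -11 + (-8 + 4)*(-48) = -11 - 4*(-48) = -11 + 192 = 181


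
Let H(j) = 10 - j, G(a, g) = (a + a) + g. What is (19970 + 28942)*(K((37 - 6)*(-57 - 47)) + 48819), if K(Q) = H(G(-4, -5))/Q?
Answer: 962297335362/403 ≈ 2.3878e+9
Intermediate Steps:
G(a, g) = g + 2*a (G(a, g) = 2*a + g = g + 2*a)
K(Q) = 23/Q (K(Q) = (10 - (-5 + 2*(-4)))/Q = (10 - (-5 - 8))/Q = (10 - 1*(-13))/Q = (10 + 13)/Q = 23/Q)
(19970 + 28942)*(K((37 - 6)*(-57 - 47)) + 48819) = (19970 + 28942)*(23/(((37 - 6)*(-57 - 47))) + 48819) = 48912*(23/((31*(-104))) + 48819) = 48912*(23/(-3224) + 48819) = 48912*(23*(-1/3224) + 48819) = 48912*(-23/3224 + 48819) = 48912*(157392433/3224) = 962297335362/403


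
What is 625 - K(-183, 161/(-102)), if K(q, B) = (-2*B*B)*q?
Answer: -497431/1734 ≈ -286.87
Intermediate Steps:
K(q, B) = -2*q*B² (K(q, B) = (-2*B²)*q = -2*q*B²)
625 - K(-183, 161/(-102)) = 625 - (-2)*(-183)*(161/(-102))² = 625 - (-2)*(-183)*(161*(-1/102))² = 625 - (-2)*(-183)*(-161/102)² = 625 - (-2)*(-183)*25921/10404 = 625 - 1*1581181/1734 = 625 - 1581181/1734 = -497431/1734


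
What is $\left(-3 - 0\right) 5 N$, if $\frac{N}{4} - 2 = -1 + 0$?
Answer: $-60$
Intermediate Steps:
$N = 4$ ($N = 8 + 4 \left(-1 + 0\right) = 8 + 4 \left(-1\right) = 8 - 4 = 4$)
$\left(-3 - 0\right) 5 N = \left(-3 - 0\right) 5 \cdot 4 = \left(-3 + 0\right) 5 \cdot 4 = \left(-3\right) 5 \cdot 4 = \left(-15\right) 4 = -60$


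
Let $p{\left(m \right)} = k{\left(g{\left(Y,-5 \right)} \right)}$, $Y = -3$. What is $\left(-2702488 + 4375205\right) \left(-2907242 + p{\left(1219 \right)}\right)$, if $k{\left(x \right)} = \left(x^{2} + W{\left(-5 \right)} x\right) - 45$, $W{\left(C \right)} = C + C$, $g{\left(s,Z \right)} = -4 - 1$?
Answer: $-4862942935004$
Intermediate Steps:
$g{\left(s,Z \right)} = -5$
$W{\left(C \right)} = 2 C$
$k{\left(x \right)} = -45 + x^{2} - 10 x$ ($k{\left(x \right)} = \left(x^{2} + 2 \left(-5\right) x\right) - 45 = \left(x^{2} - 10 x\right) - 45 = -45 + x^{2} - 10 x$)
$p{\left(m \right)} = 30$ ($p{\left(m \right)} = -45 + \left(-5\right)^{2} - -50 = -45 + 25 + 50 = 30$)
$\left(-2702488 + 4375205\right) \left(-2907242 + p{\left(1219 \right)}\right) = \left(-2702488 + 4375205\right) \left(-2907242 + 30\right) = 1672717 \left(-2907212\right) = -4862942935004$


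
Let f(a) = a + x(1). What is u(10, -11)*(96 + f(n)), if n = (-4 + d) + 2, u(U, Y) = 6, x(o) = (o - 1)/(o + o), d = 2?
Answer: 576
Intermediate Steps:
x(o) = (-1 + o)/(2*o) (x(o) = (-1 + o)/((2*o)) = (-1 + o)*(1/(2*o)) = (-1 + o)/(2*o))
n = 0 (n = (-4 + 2) + 2 = -2 + 2 = 0)
f(a) = a (f(a) = a + (1/2)*(-1 + 1)/1 = a + (1/2)*1*0 = a + 0 = a)
u(10, -11)*(96 + f(n)) = 6*(96 + 0) = 6*96 = 576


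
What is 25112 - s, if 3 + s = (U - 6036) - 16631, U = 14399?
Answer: 33383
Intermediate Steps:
s = -8271 (s = -3 + ((14399 - 6036) - 16631) = -3 + (8363 - 16631) = -3 - 8268 = -8271)
25112 - s = 25112 - 1*(-8271) = 25112 + 8271 = 33383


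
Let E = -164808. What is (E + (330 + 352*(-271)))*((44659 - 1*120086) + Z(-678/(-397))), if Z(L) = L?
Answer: 7781505960670/397 ≈ 1.9601e+10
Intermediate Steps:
(E + (330 + 352*(-271)))*((44659 - 1*120086) + Z(-678/(-397))) = (-164808 + (330 + 352*(-271)))*((44659 - 1*120086) - 678/(-397)) = (-164808 + (330 - 95392))*((44659 - 120086) - 678*(-1/397)) = (-164808 - 95062)*(-75427 + 678/397) = -259870*(-29943841/397) = 7781505960670/397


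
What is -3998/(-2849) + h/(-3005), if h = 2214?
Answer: 5706304/8561245 ≈ 0.66653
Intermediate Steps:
-3998/(-2849) + h/(-3005) = -3998/(-2849) + 2214/(-3005) = -3998*(-1/2849) + 2214*(-1/3005) = 3998/2849 - 2214/3005 = 5706304/8561245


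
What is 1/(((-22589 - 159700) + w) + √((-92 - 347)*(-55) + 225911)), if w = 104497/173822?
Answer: -5507677665951142/1003978187770505641417 - 181284526104*√6946/1003978187770505641417 ≈ -5.5009e-6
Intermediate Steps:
w = 104497/173822 (w = 104497*(1/173822) = 104497/173822 ≈ 0.60117)
1/(((-22589 - 159700) + w) + √((-92 - 347)*(-55) + 225911)) = 1/(((-22589 - 159700) + 104497/173822) + √((-92 - 347)*(-55) + 225911)) = 1/((-182289 + 104497/173822) + √(-439*(-55) + 225911)) = 1/(-31685734061/173822 + √(24145 + 225911)) = 1/(-31685734061/173822 + √250056) = 1/(-31685734061/173822 + 6*√6946)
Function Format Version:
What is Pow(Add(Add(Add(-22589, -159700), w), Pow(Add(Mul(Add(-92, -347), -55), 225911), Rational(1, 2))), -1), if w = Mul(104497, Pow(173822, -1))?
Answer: Add(Rational(-5507677665951142, 1003978187770505641417), Mul(Rational(-181284526104, 1003978187770505641417), Pow(6946, Rational(1, 2)))) ≈ -5.5009e-6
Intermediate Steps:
w = Rational(104497, 173822) (w = Mul(104497, Rational(1, 173822)) = Rational(104497, 173822) ≈ 0.60117)
Pow(Add(Add(Add(-22589, -159700), w), Pow(Add(Mul(Add(-92, -347), -55), 225911), Rational(1, 2))), -1) = Pow(Add(Add(Add(-22589, -159700), Rational(104497, 173822)), Pow(Add(Mul(Add(-92, -347), -55), 225911), Rational(1, 2))), -1) = Pow(Add(Add(-182289, Rational(104497, 173822)), Pow(Add(Mul(-439, -55), 225911), Rational(1, 2))), -1) = Pow(Add(Rational(-31685734061, 173822), Pow(Add(24145, 225911), Rational(1, 2))), -1) = Pow(Add(Rational(-31685734061, 173822), Pow(250056, Rational(1, 2))), -1) = Pow(Add(Rational(-31685734061, 173822), Mul(6, Pow(6946, Rational(1, 2)))), -1)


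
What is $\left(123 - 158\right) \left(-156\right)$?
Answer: $5460$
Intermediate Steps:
$\left(123 - 158\right) \left(-156\right) = \left(-35\right) \left(-156\right) = 5460$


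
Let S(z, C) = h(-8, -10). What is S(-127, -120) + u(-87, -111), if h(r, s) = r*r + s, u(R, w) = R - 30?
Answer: -63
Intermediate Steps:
u(R, w) = -30 + R
h(r, s) = s + r² (h(r, s) = r² + s = s + r²)
S(z, C) = 54 (S(z, C) = -10 + (-8)² = -10 + 64 = 54)
S(-127, -120) + u(-87, -111) = 54 + (-30 - 87) = 54 - 117 = -63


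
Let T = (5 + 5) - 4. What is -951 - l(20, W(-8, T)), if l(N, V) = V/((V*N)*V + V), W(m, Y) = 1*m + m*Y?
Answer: -1064168/1119 ≈ -951.00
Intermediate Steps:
T = 6 (T = 10 - 4 = 6)
W(m, Y) = m + Y*m
l(N, V) = V/(V + N*V**2) (l(N, V) = V/((N*V)*V + V) = V/(N*V**2 + V) = V/(V + N*V**2))
-951 - l(20, W(-8, T)) = -951 - 1/(1 + 20*(-8*(1 + 6))) = -951 - 1/(1 + 20*(-8*7)) = -951 - 1/(1 + 20*(-56)) = -951 - 1/(1 - 1120) = -951 - 1/(-1119) = -951 - 1*(-1/1119) = -951 + 1/1119 = -1064168/1119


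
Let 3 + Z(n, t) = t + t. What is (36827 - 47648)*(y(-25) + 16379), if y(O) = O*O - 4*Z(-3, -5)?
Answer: -184562976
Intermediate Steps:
Z(n, t) = -3 + 2*t (Z(n, t) = -3 + (t + t) = -3 + 2*t)
y(O) = 52 + O**2 (y(O) = O*O - 4*(-3 + 2*(-5)) = O**2 - 4*(-3 - 10) = O**2 - 4*(-13) = O**2 + 52 = 52 + O**2)
(36827 - 47648)*(y(-25) + 16379) = (36827 - 47648)*((52 + (-25)**2) + 16379) = -10821*((52 + 625) + 16379) = -10821*(677 + 16379) = -10821*17056 = -184562976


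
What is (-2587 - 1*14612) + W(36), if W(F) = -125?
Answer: -17324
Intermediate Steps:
(-2587 - 1*14612) + W(36) = (-2587 - 1*14612) - 125 = (-2587 - 14612) - 125 = -17199 - 125 = -17324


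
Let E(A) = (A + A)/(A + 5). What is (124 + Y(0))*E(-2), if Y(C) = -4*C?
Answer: -496/3 ≈ -165.33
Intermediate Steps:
E(A) = 2*A/(5 + A) (E(A) = (2*A)/(5 + A) = 2*A/(5 + A))
(124 + Y(0))*E(-2) = (124 - 4*0)*(2*(-2)/(5 - 2)) = (124 + 0)*(2*(-2)/3) = 124*(2*(-2)*(1/3)) = 124*(-4/3) = -496/3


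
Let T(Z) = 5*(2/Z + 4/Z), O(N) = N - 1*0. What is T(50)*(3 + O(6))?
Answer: 27/5 ≈ 5.4000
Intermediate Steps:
O(N) = N (O(N) = N + 0 = N)
T(Z) = 30/Z (T(Z) = 5*(6/Z) = 30/Z)
T(50)*(3 + O(6)) = (30/50)*(3 + 6) = (30*(1/50))*9 = (⅗)*9 = 27/5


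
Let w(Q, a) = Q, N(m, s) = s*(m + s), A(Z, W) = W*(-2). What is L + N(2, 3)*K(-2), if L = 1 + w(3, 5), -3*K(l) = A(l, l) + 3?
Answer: -31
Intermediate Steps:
A(Z, W) = -2*W
K(l) = -1 + 2*l/3 (K(l) = -(-2*l + 3)/3 = -(3 - 2*l)/3 = -1 + 2*l/3)
L = 4 (L = 1 + 3 = 4)
L + N(2, 3)*K(-2) = 4 + (3*(2 + 3))*(-1 + (⅔)*(-2)) = 4 + (3*5)*(-1 - 4/3) = 4 + 15*(-7/3) = 4 - 35 = -31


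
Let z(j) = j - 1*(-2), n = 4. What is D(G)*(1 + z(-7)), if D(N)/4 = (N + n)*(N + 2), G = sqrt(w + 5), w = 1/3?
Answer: -640/3 - 128*sqrt(3) ≈ -435.04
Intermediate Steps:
w = 1/3 ≈ 0.33333
z(j) = 2 + j (z(j) = j + 2 = 2 + j)
G = 4*sqrt(3)/3 (G = sqrt(1/3 + 5) = sqrt(16/3) = 4*sqrt(3)/3 ≈ 2.3094)
D(N) = 4*(2 + N)*(4 + N) (D(N) = 4*((N + 4)*(N + 2)) = 4*((4 + N)*(2 + N)) = 4*((2 + N)*(4 + N)) = 4*(2 + N)*(4 + N))
D(G)*(1 + z(-7)) = (32 + 4*(4*sqrt(3)/3)**2 + 24*(4*sqrt(3)/3))*(1 + (2 - 7)) = (32 + 4*(16/3) + 32*sqrt(3))*(1 - 5) = (32 + 64/3 + 32*sqrt(3))*(-4) = (160/3 + 32*sqrt(3))*(-4) = -640/3 - 128*sqrt(3)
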